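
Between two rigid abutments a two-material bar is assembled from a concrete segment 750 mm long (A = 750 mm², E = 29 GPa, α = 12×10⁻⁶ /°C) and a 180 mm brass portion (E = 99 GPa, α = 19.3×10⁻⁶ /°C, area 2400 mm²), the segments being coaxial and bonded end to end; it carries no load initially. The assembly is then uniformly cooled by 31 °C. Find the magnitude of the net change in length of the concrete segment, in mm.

Free thermal contraction of the whole bar: Σ αᵢΔT Lᵢ = 12×10⁻⁶×31×750 + 19.3×10⁻⁶×31×180 = 0.3867 mm.
The rigid supports impose zero overall length change; the single axial force P common to all segments must satisfy P Σ Lᵢ/(AᵢEᵢ) = δ_free.
The series flexibility is Σ Lᵢ/(AᵢEᵢ) = 750/(750×29×10³) + 180/(2400×99×10³) = 3.524×10⁻⁵ mm/N.
P = 0.3867 / 3.524×10⁻⁵ = 10970 N = 10.97 kN, tensile.
For the concrete segment, free thermal change = 12×10⁻⁶×31×750 = 0.279 mm and elastic change from P = 10970×750/(750×29×10³) = 0.3784 mm; these oppose, so the net change is 0.0994 mm (segment lengthens).

|ΔL| ≈ 0.0994 mm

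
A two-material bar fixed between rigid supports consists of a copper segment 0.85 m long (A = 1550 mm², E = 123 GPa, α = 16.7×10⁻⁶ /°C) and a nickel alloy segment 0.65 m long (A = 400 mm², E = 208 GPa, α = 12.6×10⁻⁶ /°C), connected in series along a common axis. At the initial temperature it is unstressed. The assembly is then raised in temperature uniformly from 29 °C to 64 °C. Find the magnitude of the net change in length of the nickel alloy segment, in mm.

|ΔL| ≈ 0.212 mm

Free thermal expansion of the whole bar: Σ αᵢΔT Lᵢ = 16.7×10⁻⁶×35×850 + 12.6×10⁻⁶×35×650 = 0.7835 mm.
Since the ends are fixed, an axial force P builds up, equal in every segment, with P · Σ Lᵢ/(AᵢEᵢ) = δ_free.
Σ Lᵢ/(AᵢEᵢ) = 850/(1550×123×10³) + 650/(400×208×10³) = 1.227×10⁻⁵ mm/N.
Hence P = δ_free / Σ(L/AE) = 0.7835/1.227×10⁻⁵ = 63.85 kN (compressive).
For the nickel alloy segment, free thermal change = 12.6×10⁻⁶×35×650 = 0.2867 mm and elastic change from P = 63850×650/(400×208×10³) = 0.4988 mm; these oppose, so the net change is 0.212 mm (segment shortens).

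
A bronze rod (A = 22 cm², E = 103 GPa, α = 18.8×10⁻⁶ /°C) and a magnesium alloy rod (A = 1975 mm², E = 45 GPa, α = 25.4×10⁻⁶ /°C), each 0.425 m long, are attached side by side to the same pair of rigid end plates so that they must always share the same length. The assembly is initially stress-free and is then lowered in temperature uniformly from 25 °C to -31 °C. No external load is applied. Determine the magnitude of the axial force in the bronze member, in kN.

Equilibrium of a rigid end plate with no external load gives equal and opposite internal forces ±P in the two members. Since α_{magnesium alloy} > α_{bronze}, cooling drives the magnesium alloy into tension and the bronze into compression.
Compatibility of the two members (thermal + elastic change equal): (α₁ − α₂)ΔT = P·[1/(A₁E₁) + 1/(A₂E₂)].
|α₁ − α₂|·ΔT = 6.6×10⁻⁶ × 56 = 0.0003696.
1/(A₁E₁) + 1/(A₂E₂) = 1/(2200×103×10³) + 1/(1975×45×10³) = 1.566×10⁻⁸ N⁻¹.
P = 0.0003696 / 1.566×10⁻⁸ = 23590 N = 23.59 kN.

P ≈ 23.6 kN (compressive in the bronze)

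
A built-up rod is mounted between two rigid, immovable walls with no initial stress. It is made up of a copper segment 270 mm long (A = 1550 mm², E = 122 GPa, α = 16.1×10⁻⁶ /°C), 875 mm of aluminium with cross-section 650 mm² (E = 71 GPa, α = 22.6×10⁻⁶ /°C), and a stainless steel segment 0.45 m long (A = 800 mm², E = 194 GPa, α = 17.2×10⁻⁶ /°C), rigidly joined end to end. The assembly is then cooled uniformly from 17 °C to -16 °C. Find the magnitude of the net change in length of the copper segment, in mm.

If the supports were absent, the total length change would be Σ αᵢΔT Lᵢ = 16.1×10⁻⁶×33×270 + 22.6×10⁻⁶×33×875 + 17.2×10⁻⁶×33×450 = 1.051 mm.
The rigid supports impose zero overall length change; the single axial force P common to all segments must satisfy P Σ Lᵢ/(AᵢEᵢ) = δ_free.
Σ Lᵢ/(AᵢEᵢ) = 270/(1550×122×10³) + 875/(650×71×10³) + 450/(800×194×10³) = 2.329×10⁻⁵ mm/N.
P = 1.051 / 2.329×10⁻⁵ = 45150 N = 45.15 kN, tensile.
For the copper segment, free thermal change = 16.1×10⁻⁶×33×270 = 0.1435 mm and elastic change from P = 45150×270/(1550×122×10³) = 0.06447 mm; these oppose, so the net change is 0.079 mm (segment shortens).

|ΔL| ≈ 0.079 mm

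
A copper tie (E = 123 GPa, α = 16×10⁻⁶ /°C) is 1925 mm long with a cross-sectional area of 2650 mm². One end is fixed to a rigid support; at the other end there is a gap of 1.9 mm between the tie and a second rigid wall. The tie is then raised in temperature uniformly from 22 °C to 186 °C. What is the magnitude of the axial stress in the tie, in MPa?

If the wall were absent the tie would grow by αΔT L = 16×10⁻⁶ × 164 × 1925 = 5.051 mm.
The gap closes (δ_free > 1.9 mm) and the wall then resists a further 5.051 − 1.9 = 3.151 mm of expansion.
That suppressed elongation corresponds to σ = E·Δ/L = 123×10³ × 3.151/1925 = 201.3 MPa.

σ ≈ 201 MPa (compressive)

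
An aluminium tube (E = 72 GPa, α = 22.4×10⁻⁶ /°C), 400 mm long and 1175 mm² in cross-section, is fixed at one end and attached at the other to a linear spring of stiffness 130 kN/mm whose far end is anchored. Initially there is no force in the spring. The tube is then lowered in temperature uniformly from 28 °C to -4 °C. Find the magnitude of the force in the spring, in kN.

P ≈ 23.1 kN

The unrestrained thermal change is αΔT L = 22.4×10⁻⁶ × 32 × 400 = 0.2867 mm.
With a force P in the spring, the elastic change of the tube is PL/(AE) and that of the spring is P/k; compatibility requires their sum to equal δ_free.
So P = δ_free / [L/(AE) + 1/k] = 0.2867 / [ 400/(1175×72×10³) + 1/(130×10³) ].
P = 0.2867 / 1.242×10⁻⁵ = 23080 N.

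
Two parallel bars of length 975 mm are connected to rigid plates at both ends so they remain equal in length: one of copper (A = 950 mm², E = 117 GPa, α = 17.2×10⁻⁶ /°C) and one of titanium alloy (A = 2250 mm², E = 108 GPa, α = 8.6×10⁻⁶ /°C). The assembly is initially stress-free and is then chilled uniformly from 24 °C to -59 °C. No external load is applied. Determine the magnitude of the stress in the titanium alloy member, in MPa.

σ ≈ 24.2 MPa (compressive)

Equilibrium of a rigid end plate with no external load gives equal and opposite internal forces ±P in the two members. Since α_{copper} > α_{titanium alloy}, cooling drives the copper into tension and the titanium alloy into compression.
Compatibility of the two members (thermal + elastic change equal): (α₁ − α₂)ΔT = P·[1/(A₁E₁) + 1/(A₂E₂)].
|α₁ − α₂|·ΔT = 8.6×10⁻⁶ × 83 = 0.0007138.
1/(A₁E₁) + 1/(A₂E₂) = 1/(950×117×10³) + 1/(2250×108×10³) = 1.311×10⁻⁸ N⁻¹.
So P = 0.0007138 / 1.311×10⁻⁸ = 54.44 kN.
σ_{titanium alloy} = P/A₂ = 54440/2250 = 24.19 MPa, compressive.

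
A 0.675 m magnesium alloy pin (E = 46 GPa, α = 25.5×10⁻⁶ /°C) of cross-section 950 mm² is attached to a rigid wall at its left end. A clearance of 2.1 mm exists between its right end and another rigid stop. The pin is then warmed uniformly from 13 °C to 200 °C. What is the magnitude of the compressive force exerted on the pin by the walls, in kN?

If the wall were absent the pin would grow by αΔT L = 25.5×10⁻⁶ × 187 × 675 = 3.219 mm.
This exceeds the 2.1 mm gap, so the wall pushes back. The portion of expansion that must be recovered elastically is δ_free − gap = 3.219 − 2.1 = 1.119 mm.
That suppressed elongation corresponds to σ = E·Δ/L = 46×10³ × 1.119/675 = 76.24 MPa.
Force on the wall = σA = 76.24 × 950 mm² = 72.43 kN.

P ≈ 72.4 kN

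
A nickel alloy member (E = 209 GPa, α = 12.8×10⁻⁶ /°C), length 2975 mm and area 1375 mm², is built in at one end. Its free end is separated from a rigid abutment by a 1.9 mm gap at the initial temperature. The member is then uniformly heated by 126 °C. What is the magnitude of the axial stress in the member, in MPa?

If the wall were absent the member would grow by αΔT L = 12.8×10⁻⁶ × 126 × 2975 = 4.798 mm.
After closing the 1.9 mm clearance, 4.798 − 1.9 = 2.898 mm of expansion remains to be suppressed by the wall.
That suppressed elongation corresponds to σ = E·Δ/L = 209×10³ × 2.898/2975 = 203.6 MPa.

σ ≈ 204 MPa (compressive)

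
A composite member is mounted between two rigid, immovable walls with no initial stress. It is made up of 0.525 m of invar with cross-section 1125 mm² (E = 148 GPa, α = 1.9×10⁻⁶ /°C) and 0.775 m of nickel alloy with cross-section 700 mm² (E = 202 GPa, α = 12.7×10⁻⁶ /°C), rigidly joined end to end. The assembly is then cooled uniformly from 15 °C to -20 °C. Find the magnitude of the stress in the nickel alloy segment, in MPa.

σ ≈ 62.8 MPa (tensile)

If the supports were absent, the total length change would be Σ αᵢΔT Lᵢ = 1.9×10⁻⁶×35×525 + 12.7×10⁻⁶×35×775 = 0.3794 mm.
The walls prevent any net length change, so an axial force P (same in every segment) develops. Compatibility: P · Σ Lᵢ/(AᵢEᵢ) = δ_free.
Σ Lᵢ/(AᵢEᵢ) = 525/(1125×148×10³) + 775/(700×202×10³) = 8.634×10⁻⁶ mm/N.
So P = 0.3794 / 8.634×10⁻⁶ = 43.94 kN, tensile.
σ_{nickel alloy} = P / A = 43940 / 700 = 62.77 MPa.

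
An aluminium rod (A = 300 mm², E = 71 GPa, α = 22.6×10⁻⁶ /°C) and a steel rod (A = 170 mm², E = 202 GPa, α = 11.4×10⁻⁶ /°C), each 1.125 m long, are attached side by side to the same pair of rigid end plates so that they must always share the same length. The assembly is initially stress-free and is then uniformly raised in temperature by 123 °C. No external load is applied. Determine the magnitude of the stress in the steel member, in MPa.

Both members must finish at the same length. With the larger α, the aluminium tends to over-expand; the plates restrain it, putting the aluminium in compression and the steel in tension. With no external load the two internal forces are equal and opposite, magnitude P.
Setting the final lengths equal and cancelling L: (α₁ − α₂)ΔT = P/(A₁E₁) + P/(A₂E₂).
|α₁ − α₂|·ΔT = 11.2×10⁻⁶ × 123 = 0.001378.
1/(A₁E₁) + 1/(A₂E₂) = 1/(300×71×10³) + 1/(170×202×10³) = 7.607×10⁻⁸ N⁻¹.
P = 0.001378 / 7.607×10⁻⁸ = 18110 N = 18.11 kN.
σ_{steel} = P/A₂ = 18110/170 = 106.5 MPa, tensile.

σ ≈ 107 MPa (tensile)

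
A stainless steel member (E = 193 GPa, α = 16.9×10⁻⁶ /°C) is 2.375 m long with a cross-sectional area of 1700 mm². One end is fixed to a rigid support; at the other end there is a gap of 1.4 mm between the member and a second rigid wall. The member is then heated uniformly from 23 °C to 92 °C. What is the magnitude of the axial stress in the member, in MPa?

Free thermal elongation = αΔT L = 16.9×10⁻⁶ × 69 × 2375 = 2.769 mm.
After closing the 1.4 mm clearance, 2.769 − 1.4 = 1.369 mm of expansion remains to be suppressed by the wall.
So σ = E(δ_free − g)/L = 193×10³ × 1.369/2375 = 111.3 MPa.

σ ≈ 111 MPa (compressive)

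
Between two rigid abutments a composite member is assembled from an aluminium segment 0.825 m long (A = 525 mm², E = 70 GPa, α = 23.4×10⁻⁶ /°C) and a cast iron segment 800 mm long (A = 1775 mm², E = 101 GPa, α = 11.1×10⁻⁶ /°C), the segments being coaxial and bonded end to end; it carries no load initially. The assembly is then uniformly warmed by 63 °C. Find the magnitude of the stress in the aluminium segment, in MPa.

With the walls removed the bar would change length by δ_free = Σ αᵢΔT Lᵢ = 23.4×10⁻⁶×63×825 + 11.1×10⁻⁶×63×800 = 1.776 mm.
Since the ends are fixed, an axial force P builds up, equal in every segment, with P · Σ Lᵢ/(AᵢEᵢ) = δ_free.
The series flexibility is Σ Lᵢ/(AᵢEᵢ) = 825/(525×70×10³) + 800/(1775×101×10³) = 2.691×10⁻⁵ mm/N.
So P = 1.776 / 2.691×10⁻⁵ = 65.98 kN, compressive.
σ_{aluminium} = P / A = 65980 / 525 = 125.7 MPa.

σ ≈ 126 MPa (compressive)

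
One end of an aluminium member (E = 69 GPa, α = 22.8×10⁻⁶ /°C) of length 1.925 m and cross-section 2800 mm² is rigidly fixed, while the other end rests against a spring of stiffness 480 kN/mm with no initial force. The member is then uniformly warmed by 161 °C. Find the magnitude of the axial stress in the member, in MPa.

σ ≈ 209 MPa (compressive)

If the spring were absent the member would lengthen by αΔT L = 22.8×10⁻⁶ × 161 × 1925 = 7.066 mm.
With a force P in the spring, the elastic change of the member is PL/(AE) and that of the spring is P/k; compatibility requires their sum to equal δ_free.
P [ L/(AE) + 1/k ] = δ_free → P [ 1925/(2800×69×10³) + 1/(480×10³) ] = 7.066.
P = 7.066 / 1.205×10⁻⁵ = 586600 N.
σ = P/A = 586600/2800 = 209.5 MPa.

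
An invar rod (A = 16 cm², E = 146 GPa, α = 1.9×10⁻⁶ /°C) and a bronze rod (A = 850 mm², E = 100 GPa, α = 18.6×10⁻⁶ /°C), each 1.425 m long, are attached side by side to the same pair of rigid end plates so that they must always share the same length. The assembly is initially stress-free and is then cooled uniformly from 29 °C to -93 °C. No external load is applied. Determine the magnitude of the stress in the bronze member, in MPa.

The bronze has the larger α, so on cooling it would change length more than the invar if both were free. The rigid plates force a common final length, so the bronze is put into tension and the invar into compression, with equal and opposite forces P (no external load).
Equating the net (thermal + elastic) strains gives |α₁ − α₂|·ΔT = P·[1/(A₁E₁) + 1/(A₂E₂)].
|α₁ − α₂|·ΔT = 16.7×10⁻⁶ × 122 = 0.002037.
1/(A₁E₁) + 1/(A₂E₂) = 1/(1600×146×10³) + 1/(850×100×10³) = 1.605×10⁻⁸ N⁻¹.
P = 0.002037 / 1.605×10⁻⁸ = 127000 N = 127 kN.
σ_{bronze} = P/A₂ = 127000/850 = 149.4 MPa, tensile.

σ ≈ 149 MPa (tensile)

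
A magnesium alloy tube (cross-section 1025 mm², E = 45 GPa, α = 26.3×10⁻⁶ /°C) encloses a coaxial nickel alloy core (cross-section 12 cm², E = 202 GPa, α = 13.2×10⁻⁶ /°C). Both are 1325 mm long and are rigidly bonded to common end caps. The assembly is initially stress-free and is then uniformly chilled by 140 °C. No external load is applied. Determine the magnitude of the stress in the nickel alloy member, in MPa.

The magnesium alloy has the larger α, so on cooling it would change length more than the nickel alloy if both were free. The rigid plates force a common final length, so the magnesium alloy is put into tension and the nickel alloy into compression, with equal and opposite forces P (no external load).
Equating the net (thermal + elastic) strains gives |α₁ − α₂|·ΔT = P·[1/(A₁E₁) + 1/(A₂E₂)].
|α₁ − α₂|·ΔT = 13.1×10⁻⁶ × 140 = 0.001834.
1/(A₁E₁) + 1/(A₂E₂) = 1/(1025×45×10³) + 1/(1200×202×10³) = 2.581×10⁻⁸ N⁻¹.
So P = 0.001834 / 2.581×10⁻⁸ = 71.07 kN.
σ_{nickel alloy} = P/A₂ = 71070/1200 = 59.22 MPa, compressive.

σ ≈ 59.2 MPa (compressive)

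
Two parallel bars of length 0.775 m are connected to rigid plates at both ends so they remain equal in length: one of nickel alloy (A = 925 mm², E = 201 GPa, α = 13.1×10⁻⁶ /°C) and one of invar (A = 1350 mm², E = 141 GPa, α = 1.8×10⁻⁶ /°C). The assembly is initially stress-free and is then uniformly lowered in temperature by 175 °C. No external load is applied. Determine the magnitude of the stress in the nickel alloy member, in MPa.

σ ≈ 201 MPa (tensile)

Equilibrium of a rigid end plate with no external load gives equal and opposite internal forces ±P in the two members. Since α_{nickel alloy} > α_{invar}, cooling drives the nickel alloy into tension and the invar into compression.
Compatibility of the two members (thermal + elastic change equal): (α₁ − α₂)ΔT = P·[1/(A₁E₁) + 1/(A₂E₂)].
|α₁ − α₂|·ΔT = 11.3×10⁻⁶ × 175 = 0.001977.
1/(A₁E₁) + 1/(A₂E₂) = 1/(925×201×10³) + 1/(1350×141×10³) = 1.063×10⁻⁸ N⁻¹.
P = 0.001977 / 1.063×10⁻⁸ = 186000 N = 186 kN.
σ_{nickel alloy} = P/A₁ = 186000/925 = 201.1 MPa, tensile.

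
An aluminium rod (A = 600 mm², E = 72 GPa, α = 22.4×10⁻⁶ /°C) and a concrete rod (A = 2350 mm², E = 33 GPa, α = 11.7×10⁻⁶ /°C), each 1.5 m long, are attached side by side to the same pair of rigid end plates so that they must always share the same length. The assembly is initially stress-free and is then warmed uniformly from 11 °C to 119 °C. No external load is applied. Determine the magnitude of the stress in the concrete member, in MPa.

Both members must finish at the same length. With the larger α, the aluminium tends to over-expand; the plates restrain it, putting the aluminium in compression and the concrete in tension. With no external load the two internal forces are equal and opposite, magnitude P.
Compatibility of the two members (thermal + elastic change equal): (α₁ − α₂)ΔT = P·[1/(A₁E₁) + 1/(A₂E₂)].
|α₁ − α₂|·ΔT = 10.7×10⁻⁶ × 108 = 0.001156.
1/(A₁E₁) + 1/(A₂E₂) = 1/(600×72×10³) + 1/(2350×33×10³) = 3.604×10⁻⁸ N⁻¹.
So P = 0.001156 / 3.604×10⁻⁸ = 32.06 kN.
σ_{concrete} = P/A₂ = 32060/2350 = 13.64 MPa, tensile.

σ ≈ 13.6 MPa (tensile)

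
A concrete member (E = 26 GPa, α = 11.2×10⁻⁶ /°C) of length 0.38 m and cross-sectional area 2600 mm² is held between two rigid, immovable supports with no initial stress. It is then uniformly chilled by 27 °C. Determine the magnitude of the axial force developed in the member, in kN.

P ≈ 20.4 kN (tensile)

The ends cannot move, so σ = EαΔT = 26×10³ × 11.2×10⁻⁶ × 27 = 7.862 MPa.
Then P = σA = 7.862 × 2600 mm² = 20.44 kN, tensile.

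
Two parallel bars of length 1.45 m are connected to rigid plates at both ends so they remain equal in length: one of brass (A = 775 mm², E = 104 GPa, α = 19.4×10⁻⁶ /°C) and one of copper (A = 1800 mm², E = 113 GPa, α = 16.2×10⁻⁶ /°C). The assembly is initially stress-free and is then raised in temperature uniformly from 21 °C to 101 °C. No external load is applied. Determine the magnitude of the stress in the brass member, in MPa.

The brass has the larger α, so on heating it would change length more than the copper if both were free. The rigid plates force a common final length, so the brass is put into compression and the copper into tension, with equal and opposite forces P (no external load).
Setting the final lengths equal and cancelling L: (α₁ − α₂)ΔT = P/(A₁E₁) + P/(A₂E₂).
|α₁ − α₂|·ΔT = 3.2×10⁻⁶ × 80 = 0.000256.
1/(A₁E₁) + 1/(A₂E₂) = 1/(775×104×10³) + 1/(1800×113×10³) = 1.732×10⁻⁸ N⁻¹.
P = 0.000256 / 1.732×10⁻⁸ = 14780 N = 14.78 kN.
σ_{brass} = P/A₁ = 14780/775 = 19.07 MPa, compressive.

σ ≈ 19.1 MPa (compressive)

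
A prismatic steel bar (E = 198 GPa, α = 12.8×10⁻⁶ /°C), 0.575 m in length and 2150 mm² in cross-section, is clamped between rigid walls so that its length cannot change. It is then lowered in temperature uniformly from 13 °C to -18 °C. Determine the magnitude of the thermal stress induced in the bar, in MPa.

Because both ends are immovable the net strain is zero, and the suppressed thermal strain is αΔT = 12.8×10⁻⁶ × 31 = 396.8×10⁻⁶.
Hence σ = E·αΔT = 198×10³ × 396.8×10⁻⁶ = 78.57 MPa, tensile.

σ ≈ 78.6 MPa (tensile)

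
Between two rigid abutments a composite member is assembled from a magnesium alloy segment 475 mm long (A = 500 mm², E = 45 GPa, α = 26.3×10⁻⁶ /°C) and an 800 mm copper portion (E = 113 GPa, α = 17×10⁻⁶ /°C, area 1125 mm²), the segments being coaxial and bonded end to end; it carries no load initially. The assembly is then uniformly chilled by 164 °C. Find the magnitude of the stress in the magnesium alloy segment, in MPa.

If the supports were absent, the total length change would be Σ αᵢΔT Lᵢ = 26.3×10⁻⁶×164×475 + 17×10⁻⁶×164×800 = 4.279 mm.
The rigid supports impose zero overall length change; the single axial force P common to all segments must satisfy P Σ Lᵢ/(AᵢEᵢ) = δ_free.
The series flexibility is Σ Lᵢ/(AᵢEᵢ) = 475/(500×45×10³) + 800/(1125×113×10³) = 2.74×10⁻⁵ mm/N.
So P = 4.279 / 2.74×10⁻⁵ = 156.2 kN, tensile.
σ_{magnesium alloy} = P / A = 156200 / 500 = 312.3 MPa.

σ ≈ 312 MPa (tensile)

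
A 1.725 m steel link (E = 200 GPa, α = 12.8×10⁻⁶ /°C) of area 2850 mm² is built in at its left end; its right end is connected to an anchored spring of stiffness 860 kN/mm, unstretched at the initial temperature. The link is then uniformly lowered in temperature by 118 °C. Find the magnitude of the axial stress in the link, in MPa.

σ ≈ 218 MPa (tensile)

The unrestrained thermal change is αΔT L = 12.8×10⁻⁶ × 118 × 1725 = 2.605 mm.
With a force P in the spring, the elastic change of the link is PL/(AE) and that of the spring is P/k; compatibility requires their sum to equal δ_free.
P [ L/(AE) + 1/k ] = δ_free → P [ 1725/(2850×200×10³) + 1/(860×10³) ] = 2.605.
P = 2.605 / 4.189×10⁻⁶ = 622000 N.
σ = P/A = 622000/2850 = 218.2 MPa.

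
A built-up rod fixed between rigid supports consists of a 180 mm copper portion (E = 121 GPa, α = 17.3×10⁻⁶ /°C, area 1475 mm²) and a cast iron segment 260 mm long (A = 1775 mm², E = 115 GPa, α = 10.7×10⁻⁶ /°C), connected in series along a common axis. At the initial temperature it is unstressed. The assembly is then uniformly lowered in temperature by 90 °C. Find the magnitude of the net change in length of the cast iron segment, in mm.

|ΔL| ≈ 0.0458 mm

If the supports were absent, the total length change would be Σ αᵢΔT Lᵢ = 17.3×10⁻⁶×90×180 + 10.7×10⁻⁶×90×260 = 0.5306 mm.
The walls prevent any net length change, so an axial force P (same in every segment) develops. Compatibility: P · Σ Lᵢ/(AᵢEᵢ) = δ_free.
Σ Lᵢ/(AᵢEᵢ) = 180/(1475×121×10³) + 260/(1775×115×10³) = 2.282×10⁻⁶ mm/N.
P = 0.5306 / 2.282×10⁻⁶ = 232500 N = 232.5 kN, tensile.
For the cast iron segment, free thermal change = 10.7×10⁻⁶×90×260 = 0.2504 mm and elastic change from P = 232500×260/(1775×115×10³) = 0.2961 mm; these oppose, so the net change is 0.0458 mm (segment lengthens).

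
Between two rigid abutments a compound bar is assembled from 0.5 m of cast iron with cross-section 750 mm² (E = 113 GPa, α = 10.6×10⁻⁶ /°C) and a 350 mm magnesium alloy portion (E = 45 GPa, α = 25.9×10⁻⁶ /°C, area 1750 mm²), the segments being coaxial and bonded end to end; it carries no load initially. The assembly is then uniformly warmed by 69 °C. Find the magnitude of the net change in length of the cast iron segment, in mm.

If the supports were absent, the total length change would be Σ αᵢΔT Lᵢ = 10.6×10⁻⁶×69×500 + 25.9×10⁻⁶×69×350 = 0.9912 mm.
The rigid supports impose zero overall length change; the single axial force P common to all segments must satisfy P Σ Lᵢ/(AᵢEᵢ) = δ_free.
The series flexibility is Σ Lᵢ/(AᵢEᵢ) = 500/(750×113×10³) + 350/(1750×45×10³) = 1.034×10⁻⁵ mm/N.
So P = 0.9912 / 1.034×10⁻⁵ = 95.82 kN, compressive.
For the cast iron segment, free thermal change = 10.6×10⁻⁶×69×500 = 0.3657 mm and elastic change from P = 95820×500/(750×113×10³) = 0.5653 mm; these oppose, so the net change is 0.2 mm (segment shortens).

|ΔL| ≈ 0.2 mm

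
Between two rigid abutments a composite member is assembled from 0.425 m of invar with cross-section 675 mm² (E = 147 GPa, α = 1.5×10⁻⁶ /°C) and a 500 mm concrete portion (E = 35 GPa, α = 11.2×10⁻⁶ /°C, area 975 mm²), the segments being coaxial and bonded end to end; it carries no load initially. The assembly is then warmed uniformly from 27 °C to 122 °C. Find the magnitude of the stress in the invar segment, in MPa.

With the walls removed the bar would change length by δ_free = Σ αᵢΔT Lᵢ = 1.5×10⁻⁶×95×425 + 11.2×10⁻⁶×95×500 = 0.5926 mm.
The rigid supports impose zero overall length change; the single axial force P common to all segments must satisfy P Σ Lᵢ/(AᵢEᵢ) = δ_free.
The series flexibility is Σ Lᵢ/(AᵢEᵢ) = 425/(675×147×10³) + 500/(975×35×10³) = 1.894×10⁻⁵ mm/N.
P = 0.5926 / 1.894×10⁻⁵ = 31290 N = 31.29 kN, compressive.
σ_{invar} = P / A = 31290 / 675 = 46.36 MPa.

σ ≈ 46.4 MPa (compressive)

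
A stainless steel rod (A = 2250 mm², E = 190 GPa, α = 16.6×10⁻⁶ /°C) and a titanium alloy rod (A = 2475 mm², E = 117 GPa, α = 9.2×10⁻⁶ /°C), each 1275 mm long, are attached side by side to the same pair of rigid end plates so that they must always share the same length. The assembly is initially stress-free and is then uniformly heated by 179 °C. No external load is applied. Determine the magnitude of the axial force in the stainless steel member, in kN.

P ≈ 229 kN (compressive in the stainless steel)

Equilibrium of a rigid end plate with no external load gives equal and opposite internal forces ±P in the two members. Since α_{stainless steel} > α_{titanium alloy}, heating drives the stainless steel into compression and the titanium alloy into tension.
Setting the final lengths equal and cancelling L: (α₁ − α₂)ΔT = P/(A₁E₁) + P/(A₂E₂).
|α₁ − α₂|·ΔT = 7.4×10⁻⁶ × 179 = 0.001325.
1/(A₁E₁) + 1/(A₂E₂) = 1/(2250×190×10³) + 1/(2475×117×10³) = 5.793×10⁻⁹ N⁻¹.
So P = 0.001325 / 5.793×10⁻⁹ = 228.7 kN.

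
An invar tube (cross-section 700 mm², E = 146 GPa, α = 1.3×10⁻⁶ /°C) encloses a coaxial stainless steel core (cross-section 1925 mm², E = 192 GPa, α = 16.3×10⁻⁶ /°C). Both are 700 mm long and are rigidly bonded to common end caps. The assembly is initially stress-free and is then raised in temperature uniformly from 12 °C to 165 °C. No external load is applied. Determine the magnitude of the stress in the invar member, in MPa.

The stainless steel has the larger α, so on heating it would change length more than the invar if both were free. The rigid plates force a common final length, so the stainless steel is put into compression and the invar into tension, with equal and opposite forces P (no external load).
Setting the final lengths equal and cancelling L: (α₁ − α₂)ΔT = P/(A₁E₁) + P/(A₂E₂).
|α₁ − α₂|·ΔT = 15×10⁻⁶ × 153 = 0.002295.
1/(A₁E₁) + 1/(A₂E₂) = 1/(700×146×10³) + 1/(1925×192×10³) = 1.249×10⁻⁸ N⁻¹.
P = 0.002295 / 1.249×10⁻⁸ = 183700 N = 183.7 kN.
σ_{invar} = P/A₁ = 183700/700 = 262.5 MPa, tensile.

σ ≈ 262 MPa (tensile)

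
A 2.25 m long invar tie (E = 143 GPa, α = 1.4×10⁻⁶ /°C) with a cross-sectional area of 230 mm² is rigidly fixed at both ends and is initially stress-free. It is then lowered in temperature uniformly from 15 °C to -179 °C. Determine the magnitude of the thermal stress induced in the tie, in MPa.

σ ≈ 38.8 MPa (tensile)

Because both ends are immovable the net strain is zero, and the suppressed thermal strain is αΔT = 1.4×10⁻⁶ × 194 = 271.6×10⁻⁶.
Hence σ = E·αΔT = 143×10³ × 271.6×10⁻⁶ = 38.84 MPa, tensile.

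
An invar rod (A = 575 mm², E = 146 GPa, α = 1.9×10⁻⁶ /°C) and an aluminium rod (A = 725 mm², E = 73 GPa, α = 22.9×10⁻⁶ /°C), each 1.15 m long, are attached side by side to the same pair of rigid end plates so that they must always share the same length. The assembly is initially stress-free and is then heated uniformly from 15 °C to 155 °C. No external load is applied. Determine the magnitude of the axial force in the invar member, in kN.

The aluminium has the larger α, so on heating it would change length more than the invar if both were free. The rigid plates force a common final length, so the aluminium is put into compression and the invar into tension, with equal and opposite forces P (no external load).
Equating the net (thermal + elastic) strains gives |α₁ − α₂|·ΔT = P·[1/(A₁E₁) + 1/(A₂E₂)].
|α₁ − α₂|·ΔT = 21×10⁻⁶ × 140 = 0.00294.
1/(A₁E₁) + 1/(A₂E₂) = 1/(575×146×10³) + 1/(725×73×10³) = 3.081×10⁻⁸ N⁻¹.
P = 0.00294 / 3.081×10⁻⁸ = 95430 N = 95.43 kN.

P ≈ 95.4 kN (tensile in the invar)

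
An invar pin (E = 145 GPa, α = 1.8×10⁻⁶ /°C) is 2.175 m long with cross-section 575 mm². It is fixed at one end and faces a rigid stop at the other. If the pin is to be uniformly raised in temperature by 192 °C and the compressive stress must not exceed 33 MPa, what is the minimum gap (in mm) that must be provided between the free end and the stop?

Free expansion if unrestrained: δ_free = αΔT L = 1.8×10⁻⁶ × 192 × 2175 = 0.7517 mm.
A stress of 33 MPa corresponds to the wall pushing the pin back by σL/E = 33×2175/(145×10³) = 0.495 mm.
So the gap has to take up the difference, g_min = δ_free − σL/E = 0.7517 − 0.495 = 0.2567 mm.

g ≈ 0.257 mm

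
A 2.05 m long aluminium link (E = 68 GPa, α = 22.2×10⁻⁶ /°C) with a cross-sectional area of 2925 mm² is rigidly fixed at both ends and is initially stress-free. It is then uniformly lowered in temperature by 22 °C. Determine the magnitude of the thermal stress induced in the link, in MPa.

σ ≈ 33.2 MPa (tensile)

With length fixed, the mechanical strain must cancel the thermal strain αΔT = 22.2×10⁻⁶ × 22 = 488.4×10⁻⁶.
Hence σ = E·αΔT = 68×10³ × 488.4×10⁻⁶ = 33.21 MPa, tensile.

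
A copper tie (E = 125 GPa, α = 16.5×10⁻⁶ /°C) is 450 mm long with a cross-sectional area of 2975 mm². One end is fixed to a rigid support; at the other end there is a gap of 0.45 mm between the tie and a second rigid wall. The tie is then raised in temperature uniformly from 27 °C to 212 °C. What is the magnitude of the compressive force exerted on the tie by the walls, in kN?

Free thermal elongation = αΔT L = 16.5×10⁻⁶ × 185 × 450 = 1.374 mm.
This exceeds the 0.45 mm gap, so the wall pushes back. The portion of expansion that must be recovered elastically is δ_free − gap = 1.374 − 0.45 = 0.9236 mm.
So σ = E(δ_free − g)/L = 125×10³ × 0.9236/450 = 256.6 MPa.
Force on the wall = σA = 256.6 × 2975 mm² = 763.3 kN.

P ≈ 763 kN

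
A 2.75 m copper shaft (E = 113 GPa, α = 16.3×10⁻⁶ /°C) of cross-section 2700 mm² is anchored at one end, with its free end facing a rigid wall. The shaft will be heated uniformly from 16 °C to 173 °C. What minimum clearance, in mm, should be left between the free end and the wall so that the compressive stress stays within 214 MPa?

g ≈ 1.83 mm

With no wall the shaft would lengthen by αΔT L = 16.3×10⁻⁶ × 157 × 2750 = 7.038 mm.
At the allowable stress the elastic shortening the wall may impose is σL/E = 214 × 2750 / (113×10³) = 5.208 mm.
The gap must absorb the remainder: g_min = 7.038 − 5.208 = 1.83 mm.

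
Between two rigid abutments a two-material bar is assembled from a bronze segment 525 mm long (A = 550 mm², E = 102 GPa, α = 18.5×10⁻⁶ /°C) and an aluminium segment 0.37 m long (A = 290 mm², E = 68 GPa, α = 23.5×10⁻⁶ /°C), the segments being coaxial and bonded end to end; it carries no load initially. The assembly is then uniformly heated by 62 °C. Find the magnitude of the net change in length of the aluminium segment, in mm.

|ΔL| ≈ 0.222 mm

Free thermal expansion of the whole bar: Σ αᵢΔT Lᵢ = 18.5×10⁻⁶×62×525 + 23.5×10⁻⁶×62×370 = 1.141 mm.
The rigid supports impose zero overall length change; the single axial force P common to all segments must satisfy P Σ Lᵢ/(AᵢEᵢ) = δ_free.
The series flexibility is Σ Lᵢ/(AᵢEᵢ) = 525/(550×102×10³) + 370/(290×68×10³) = 2.812×10⁻⁵ mm/N.
So P = 1.141 / 2.812×10⁻⁵ = 40.58 kN, compressive.
For the aluminium segment, free thermal change = 23.5×10⁻⁶×62×370 = 0.5391 mm and elastic change from P = 40580×370/(290×68×10³) = 0.7615 mm; these oppose, so the net change is 0.222 mm (segment shortens).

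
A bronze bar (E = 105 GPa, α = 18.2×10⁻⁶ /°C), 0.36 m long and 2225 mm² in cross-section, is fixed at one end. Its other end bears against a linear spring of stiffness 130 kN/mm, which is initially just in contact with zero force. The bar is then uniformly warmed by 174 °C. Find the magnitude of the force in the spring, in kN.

P ≈ 123 kN

Free thermal expansion: δ_free = αΔT L = 18.2×10⁻⁶ × 174 × 360 = 1.14 mm.
With a force P in the spring, the elastic change of the bar is PL/(AE) and that of the spring is P/k; compatibility requires their sum to equal δ_free.
So P = δ_free / [L/(AE) + 1/k] = 1.14 / [ 360/(2225×105×10³) + 1/(130×10³) ].
P = 1.14 / 9.233×10⁻⁶ = 123500 N.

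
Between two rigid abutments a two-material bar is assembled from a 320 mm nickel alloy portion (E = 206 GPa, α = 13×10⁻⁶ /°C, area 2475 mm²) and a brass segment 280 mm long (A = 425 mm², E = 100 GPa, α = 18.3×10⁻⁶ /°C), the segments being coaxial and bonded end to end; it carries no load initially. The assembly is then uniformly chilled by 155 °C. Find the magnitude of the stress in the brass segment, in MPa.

If the supports were absent, the total length change would be Σ αᵢΔT Lᵢ = 13×10⁻⁶×155×320 + 18.3×10⁻⁶×155×280 = 1.439 mm.
The rigid supports impose zero overall length change; the single axial force P common to all segments must satisfy P Σ Lᵢ/(AᵢEᵢ) = δ_free.
Σ Lᵢ/(AᵢEᵢ) = 320/(2475×206×10³) + 280/(425×100×10³) = 7.216×10⁻⁶ mm/N.
Hence P = δ_free / Σ(L/AE) = 1.439/7.216×10⁻⁶ = 199.4 kN (tensile).
σ_{brass} = P / A = 199400 / 425 = 469.2 MPa.

σ ≈ 469 MPa (tensile)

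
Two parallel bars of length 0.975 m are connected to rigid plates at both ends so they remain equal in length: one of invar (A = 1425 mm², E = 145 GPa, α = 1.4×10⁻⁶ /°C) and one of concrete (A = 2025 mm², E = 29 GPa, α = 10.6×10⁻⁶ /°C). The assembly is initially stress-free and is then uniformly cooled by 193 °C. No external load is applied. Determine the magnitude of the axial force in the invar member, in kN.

Equilibrium of a rigid end plate with no external load gives equal and opposite internal forces ±P in the two members. Since α_{concrete} > α_{invar}, cooling drives the concrete into tension and the invar into compression.
Compatibility of the two members (thermal + elastic change equal): (α₁ − α₂)ΔT = P·[1/(A₁E₁) + 1/(A₂E₂)].
|α₁ − α₂|·ΔT = 9.2×10⁻⁶ × 193 = 0.001776.
1/(A₁E₁) + 1/(A₂E₂) = 1/(1425×145×10³) + 1/(2025×29×10³) = 2.187×10⁻⁸ N⁻¹.
So P = 0.001776 / 2.187×10⁻⁸ = 81.2 kN.

P ≈ 81.2 kN (compressive in the invar)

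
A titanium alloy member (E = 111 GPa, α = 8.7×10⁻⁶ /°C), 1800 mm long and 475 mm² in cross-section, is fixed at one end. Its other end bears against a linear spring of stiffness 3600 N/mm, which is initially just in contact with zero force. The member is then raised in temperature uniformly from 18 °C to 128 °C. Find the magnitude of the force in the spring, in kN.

P ≈ 5.52 kN

If the spring were absent the member would lengthen by αΔT L = 8.7×10⁻⁶ × 110 × 1800 = 1.723 mm.
Let P be the compressive force at the spring. The member shortens elastically by PL/(AE) and the spring compresses by P/k; together these equal δ_free.
So P = δ_free / [L/(AE) + 1/k] = 1.723 / [ 1800/(475×111×10³) + 1/(3600) ].
P = 1.723 / 0.0003119 = 5523 N.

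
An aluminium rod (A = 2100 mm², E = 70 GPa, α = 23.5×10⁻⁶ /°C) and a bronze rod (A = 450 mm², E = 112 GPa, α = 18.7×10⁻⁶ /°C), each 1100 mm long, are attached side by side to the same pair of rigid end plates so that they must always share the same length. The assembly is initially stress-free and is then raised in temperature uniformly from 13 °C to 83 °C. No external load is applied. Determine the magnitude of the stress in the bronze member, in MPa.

σ ≈ 28 MPa (tensile)

Equilibrium of a rigid end plate with no external load gives equal and opposite internal forces ±P in the two members. Since α_{aluminium} > α_{bronze}, heating drives the aluminium into compression and the bronze into tension.
Setting the final lengths equal and cancelling L: (α₁ − α₂)ΔT = P/(A₁E₁) + P/(A₂E₂).
|α₁ − α₂|·ΔT = 4.8×10⁻⁶ × 70 = 0.000336.
1/(A₁E₁) + 1/(A₂E₂) = 1/(2100×70×10³) + 1/(450×112×10³) = 2.664×10⁻⁸ N⁻¹.
P = 0.000336 / 2.664×10⁻⁸ = 12610 N = 12.61 kN.
σ_{bronze} = P/A₂ = 12610/450 = 28.02 MPa, tensile.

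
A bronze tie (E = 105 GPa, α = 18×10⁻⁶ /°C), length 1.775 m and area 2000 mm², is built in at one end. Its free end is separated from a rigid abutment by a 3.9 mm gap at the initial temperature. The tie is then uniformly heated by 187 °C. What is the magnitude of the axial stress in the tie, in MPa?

σ ≈ 123 MPa (compressive)

Free thermal elongation = αΔT L = 18×10⁻⁶ × 187 × 1775 = 5.975 mm.
The gap closes (δ_free > 3.9 mm) and the wall then resists a further 5.975 − 3.9 = 2.075 mm of expansion.
That suppressed elongation corresponds to σ = E·Δ/L = 105×10³ × 2.075/1775 = 122.7 MPa.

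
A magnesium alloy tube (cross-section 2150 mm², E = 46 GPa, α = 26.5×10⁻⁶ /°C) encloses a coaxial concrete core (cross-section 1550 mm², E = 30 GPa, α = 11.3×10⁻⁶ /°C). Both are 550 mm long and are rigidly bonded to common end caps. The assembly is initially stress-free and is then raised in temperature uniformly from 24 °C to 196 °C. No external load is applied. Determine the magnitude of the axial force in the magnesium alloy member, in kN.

P ≈ 82.7 kN (compressive in the magnesium alloy)

The magnesium alloy has the larger α, so on heating it would change length more than the concrete if both were free. The rigid plates force a common final length, so the magnesium alloy is put into compression and the concrete into tension, with equal and opposite forces P (no external load).
Compatibility of the two members (thermal + elastic change equal): (α₁ − α₂)ΔT = P·[1/(A₁E₁) + 1/(A₂E₂)].
|α₁ − α₂|·ΔT = 15.2×10⁻⁶ × 172 = 0.002614.
1/(A₁E₁) + 1/(A₂E₂) = 1/(2150×46×10³) + 1/(1550×30×10³) = 3.162×10⁻⁸ N⁻¹.
So P = 0.002614 / 3.162×10⁻⁸ = 82.69 kN.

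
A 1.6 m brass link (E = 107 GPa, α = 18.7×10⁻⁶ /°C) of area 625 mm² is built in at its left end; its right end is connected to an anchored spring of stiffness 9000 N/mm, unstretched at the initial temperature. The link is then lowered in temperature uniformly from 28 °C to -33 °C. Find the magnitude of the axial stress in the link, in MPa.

The unrestrained thermal change is αΔT L = 18.7×10⁻⁶ × 61 × 1600 = 1.825 mm.
Let P be the tensile force in the spring. The link extends elastically by PL/(AE) and the spring stretches by P/k; together these equal δ_free.
So P = δ_free / [L/(AE) + 1/k] = 1.825 / [ 1600/(625×107×10³) + 1/(9000) ].
P = 1.825 / 0.000135 = 13520 N.
σ = P/A = 13520/625 = 21.63 MPa.

σ ≈ 21.6 MPa (tensile)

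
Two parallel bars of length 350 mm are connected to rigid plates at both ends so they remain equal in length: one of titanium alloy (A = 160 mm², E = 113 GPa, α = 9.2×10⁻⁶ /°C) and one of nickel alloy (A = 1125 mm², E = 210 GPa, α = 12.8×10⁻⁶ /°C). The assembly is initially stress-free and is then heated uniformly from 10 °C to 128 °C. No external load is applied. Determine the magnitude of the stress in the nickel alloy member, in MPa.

σ ≈ 6.34 MPa (compressive)

Equilibrium of a rigid end plate with no external load gives equal and opposite internal forces ±P in the two members. Since α_{nickel alloy} > α_{titanium alloy}, heating drives the nickel alloy into compression and the titanium alloy into tension.
Equating the net (thermal + elastic) strains gives |α₁ − α₂|·ΔT = P·[1/(A₁E₁) + 1/(A₂E₂)].
|α₁ − α₂|·ΔT = 3.6×10⁻⁶ × 118 = 0.0004248.
1/(A₁E₁) + 1/(A₂E₂) = 1/(160×113×10³) + 1/(1125×210×10³) = 5.954×10⁻⁸ N⁻¹.
So P = 0.0004248 / 5.954×10⁻⁸ = 7.134 kN.
σ_{nickel alloy} = P/A₂ = 7134/1125 = 6.342 MPa, compressive.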